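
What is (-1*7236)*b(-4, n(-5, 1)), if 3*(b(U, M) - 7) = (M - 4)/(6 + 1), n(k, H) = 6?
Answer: -359388/7 ≈ -51341.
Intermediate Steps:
b(U, M) = 143/21 + M/21 (b(U, M) = 7 + ((M - 4)/(6 + 1))/3 = 7 + ((-4 + M)/7)/3 = 7 + ((-4 + M)*(⅐))/3 = 7 + (-4/7 + M/7)/3 = 7 + (-4/21 + M/21) = 143/21 + M/21)
(-1*7236)*b(-4, n(-5, 1)) = (-1*7236)*(143/21 + (1/21)*6) = -7236*(143/21 + 2/7) = -7236*149/21 = -359388/7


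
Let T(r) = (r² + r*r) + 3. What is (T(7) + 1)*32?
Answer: 3264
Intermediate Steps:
T(r) = 3 + 2*r² (T(r) = (r² + r²) + 3 = 2*r² + 3 = 3 + 2*r²)
(T(7) + 1)*32 = ((3 + 2*7²) + 1)*32 = ((3 + 2*49) + 1)*32 = ((3 + 98) + 1)*32 = (101 + 1)*32 = 102*32 = 3264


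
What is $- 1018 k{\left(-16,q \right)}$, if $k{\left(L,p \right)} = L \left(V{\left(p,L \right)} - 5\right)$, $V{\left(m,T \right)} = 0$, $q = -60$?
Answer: $-81440$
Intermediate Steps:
$k{\left(L,p \right)} = - 5 L$ ($k{\left(L,p \right)} = L \left(0 - 5\right) = L \left(-5\right) = - 5 L$)
$- 1018 k{\left(-16,q \right)} = - 1018 \left(\left(-5\right) \left(-16\right)\right) = \left(-1018\right) 80 = -81440$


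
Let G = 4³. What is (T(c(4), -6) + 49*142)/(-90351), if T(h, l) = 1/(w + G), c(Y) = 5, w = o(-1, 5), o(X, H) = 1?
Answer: -150757/1957605 ≈ -0.077011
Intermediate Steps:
w = 1
G = 64
T(h, l) = 1/65 (T(h, l) = 1/(1 + 64) = 1/65)
(T(c(4), -6) + 49*142)/(-90351) = (1/65 + 49*142)/(-90351) = (1/65 + 6958)*(-1/90351) = (452271/65)*(-1/90351) = -150757/1957605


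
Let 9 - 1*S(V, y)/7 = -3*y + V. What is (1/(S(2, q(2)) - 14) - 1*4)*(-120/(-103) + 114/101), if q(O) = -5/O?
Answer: -3388404/364105 ≈ -9.3061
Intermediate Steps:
S(V, y) = 63 - 7*V + 21*y (S(V, y) = 63 - 7*(-3*y + V) = 63 - 7*(V - 3*y) = 63 + (-7*V + 21*y) = 63 - 7*V + 21*y)
(1/(S(2, q(2)) - 14) - 1*4)*(-120/(-103) + 114/101) = (1/((63 - 7*2 + 21*(-5/2)) - 14) - 1*4)*(-120/(-103) + 114/101) = (1/((63 - 14 + 21*(-5*½)) - 14) - 4)*(-120*(-1/103) + 114*(1/101)) = (1/((63 - 14 + 21*(-5/2)) - 14) - 4)*(120/103 + 114/101) = (1/((63 - 14 - 105/2) - 14) - 4)*(23862/10403) = (1/(-7/2 - 14) - 4)*(23862/10403) = (1/(-35/2) - 4)*(23862/10403) = (-2/35 - 4)*(23862/10403) = -142/35*23862/10403 = -3388404/364105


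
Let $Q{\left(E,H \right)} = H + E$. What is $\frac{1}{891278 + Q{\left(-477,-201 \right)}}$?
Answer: $\frac{1}{890600} \approx 1.1228 \cdot 10^{-6}$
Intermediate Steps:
$Q{\left(E,H \right)} = E + H$
$\frac{1}{891278 + Q{\left(-477,-201 \right)}} = \frac{1}{891278 - 678} = \frac{1}{890600}$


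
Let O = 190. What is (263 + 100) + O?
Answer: 553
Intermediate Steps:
(263 + 100) + O = (263 + 100) + 190 = 363 + 190 = 553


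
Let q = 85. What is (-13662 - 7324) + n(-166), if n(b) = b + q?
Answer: -21067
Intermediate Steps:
n(b) = 85 + b (n(b) = b + 85 = 85 + b)
(-13662 - 7324) + n(-166) = (-13662 - 7324) + (85 - 166) = -20986 - 81 = -21067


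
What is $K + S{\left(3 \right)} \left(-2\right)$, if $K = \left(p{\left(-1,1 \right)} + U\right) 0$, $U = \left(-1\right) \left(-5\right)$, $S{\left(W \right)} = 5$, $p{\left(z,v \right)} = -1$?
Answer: $-10$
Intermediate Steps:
$U = 5$
$K = 0$ ($K = \left(-1 + 5\right) 0 = 4 \cdot 0 = 0$)
$K + S{\left(3 \right)} \left(-2\right) = 0 + 5 \left(-2\right) = 0 - 10 = -10$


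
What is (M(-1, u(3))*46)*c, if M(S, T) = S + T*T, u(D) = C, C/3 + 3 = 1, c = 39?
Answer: 62790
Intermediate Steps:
C = -6 (C = -9 + 3*1 = -9 + 3 = -6)
u(D) = -6
M(S, T) = S + T**2
(M(-1, u(3))*46)*c = ((-1 + (-6)**2)*46)*39 = ((-1 + 36)*46)*39 = (35*46)*39 = 1610*39 = 62790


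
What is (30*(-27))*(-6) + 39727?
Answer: 44587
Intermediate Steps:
(30*(-27))*(-6) + 39727 = -810*(-6) + 39727 = 4860 + 39727 = 44587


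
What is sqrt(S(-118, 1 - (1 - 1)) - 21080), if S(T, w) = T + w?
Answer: I*sqrt(21197) ≈ 145.59*I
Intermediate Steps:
sqrt(S(-118, 1 - (1 - 1)) - 21080) = sqrt((-118 + (1 - (1 - 1))) - 21080) = sqrt((-118 + (1 - 1*0)) - 21080) = sqrt((-118 + (1 + 0)) - 21080) = sqrt((-118 + 1) - 21080) = sqrt(-117 - 21080) = sqrt(-21197) = I*sqrt(21197)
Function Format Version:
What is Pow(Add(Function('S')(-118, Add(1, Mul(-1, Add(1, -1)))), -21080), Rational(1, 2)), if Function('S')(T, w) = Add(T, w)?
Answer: Mul(I, Pow(21197, Rational(1, 2))) ≈ Mul(145.59, I)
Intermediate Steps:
Pow(Add(Function('S')(-118, Add(1, Mul(-1, Add(1, -1)))), -21080), Rational(1, 2)) = Pow(Add(Add(-118, Add(1, Mul(-1, Add(1, -1)))), -21080), Rational(1, 2)) = Pow(Add(Add(-118, Add(1, Mul(-1, 0))), -21080), Rational(1, 2)) = Pow(Add(Add(-118, Add(1, 0)), -21080), Rational(1, 2)) = Pow(Add(Add(-118, 1), -21080), Rational(1, 2)) = Pow(Add(-117, -21080), Rational(1, 2)) = Pow(-21197, Rational(1, 2)) = Mul(I, Pow(21197, Rational(1, 2)))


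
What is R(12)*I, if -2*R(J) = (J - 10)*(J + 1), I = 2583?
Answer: -33579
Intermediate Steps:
R(J) = -(1 + J)*(-10 + J)/2 (R(J) = -(J - 10)*(J + 1)/2 = -(-10 + J)*(1 + J)/2 = -(1 + J)*(-10 + J)/2)
R(12)*I = (5 - ½*12² + (9/2)*12)*2583 = (5 - ½*144 + 54)*2583 = (5 - 72 + 54)*2583 = -13*2583 = -33579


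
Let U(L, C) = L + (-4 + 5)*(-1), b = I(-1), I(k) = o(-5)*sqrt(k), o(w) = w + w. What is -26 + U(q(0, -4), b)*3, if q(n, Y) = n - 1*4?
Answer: -41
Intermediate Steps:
o(w) = 2*w
I(k) = -10*sqrt(k) (I(k) = (2*(-5))*sqrt(k) = -10*sqrt(k))
q(n, Y) = -4 + n (q(n, Y) = n - 4 = -4 + n)
b = -10*I ≈ -10.0*I
U(L, C) = -1 + L (U(L, C) = L + 1*(-1) = L - 1 = -1 + L)
-26 + U(q(0, -4), b)*3 = -26 + (-1 + (-4 + 0))*3 = -26 + (-1 - 4)*3 = -26 - 5*3 = -26 - 15 = -41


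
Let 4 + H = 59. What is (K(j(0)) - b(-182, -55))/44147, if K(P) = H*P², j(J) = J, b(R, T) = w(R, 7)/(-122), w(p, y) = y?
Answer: 7/5385934 ≈ 1.2997e-6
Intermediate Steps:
H = 55 (H = -4 + 59 = 55)
b(R, T) = -7/122 (b(R, T) = 7/(-122) = 7*(-1/122) = -7/122)
K(P) = 55*P²
(K(j(0)) - b(-182, -55))/44147 = (55*0² - 1*(-7/122))/44147 = (55*0 + 7/122)*(1/44147) = (0 + 7/122)*(1/44147) = (7/122)*(1/44147) = 7/5385934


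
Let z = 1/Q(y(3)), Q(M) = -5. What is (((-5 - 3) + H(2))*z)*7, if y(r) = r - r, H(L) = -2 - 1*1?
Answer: 77/5 ≈ 15.400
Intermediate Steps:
H(L) = -3 (H(L) = -2 - 1 = -3)
y(r) = 0
z = -⅕ (z = 1/(-5) = 1*(-⅕) = -⅕ ≈ -0.20000)
(((-5 - 3) + H(2))*z)*7 = (((-5 - 3) - 3)*(-⅕))*7 = ((-8 - 3)*(-⅕))*7 = -11*(-⅕)*7 = (11/5)*7 = 77/5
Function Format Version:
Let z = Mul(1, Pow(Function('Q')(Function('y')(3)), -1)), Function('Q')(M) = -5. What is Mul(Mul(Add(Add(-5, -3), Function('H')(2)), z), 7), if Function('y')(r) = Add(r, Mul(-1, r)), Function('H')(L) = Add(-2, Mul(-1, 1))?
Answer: Rational(77, 5) ≈ 15.400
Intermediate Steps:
Function('H')(L) = -3 (Function('H')(L) = Add(-2, -1) = -3)
Function('y')(r) = 0
z = Rational(-1, 5) (z = Mul(1, Pow(-5, -1)) = Mul(1, Rational(-1, 5)) = Rational(-1, 5) ≈ -0.20000)
Mul(Mul(Add(Add(-5, -3), Function('H')(2)), z), 7) = Mul(Mul(Add(Add(-5, -3), -3), Rational(-1, 5)), 7) = Mul(Mul(Add(-8, -3), Rational(-1, 5)), 7) = Mul(Mul(-11, Rational(-1, 5)), 7) = Mul(Rational(11, 5), 7) = Rational(77, 5)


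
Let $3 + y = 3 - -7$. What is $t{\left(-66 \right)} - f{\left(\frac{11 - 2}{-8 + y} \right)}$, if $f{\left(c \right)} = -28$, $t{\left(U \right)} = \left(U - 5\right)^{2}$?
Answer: $5069$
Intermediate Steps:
$y = 7$ ($y = -3 + \left(3 - -7\right) = -3 + \left(3 + 7\right) = -3 + 10 = 7$)
$t{\left(U \right)} = \left(-5 + U\right)^{2}$
$t{\left(-66 \right)} - f{\left(\frac{11 - 2}{-8 + y} \right)} = \left(-5 - 66\right)^{2} - -28 = \left(-71\right)^{2} + 28 = 5041 + 28 = 5069$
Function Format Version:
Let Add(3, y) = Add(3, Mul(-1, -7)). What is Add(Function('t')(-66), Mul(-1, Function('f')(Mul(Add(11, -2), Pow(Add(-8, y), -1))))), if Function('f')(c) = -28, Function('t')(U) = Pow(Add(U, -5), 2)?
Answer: 5069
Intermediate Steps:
y = 7 (y = Add(-3, Add(3, Mul(-1, -7))) = Add(-3, Add(3, 7)) = Add(-3, 10) = 7)
Function('t')(U) = Pow(Add(-5, U), 2)
Add(Function('t')(-66), Mul(-1, Function('f')(Mul(Add(11, -2), Pow(Add(-8, y), -1))))) = Add(Pow(Add(-5, -66), 2), Mul(-1, -28)) = Add(Pow(-71, 2), 28) = Add(5041, 28) = 5069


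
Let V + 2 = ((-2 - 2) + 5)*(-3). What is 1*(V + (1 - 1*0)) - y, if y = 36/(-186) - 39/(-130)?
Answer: -1273/310 ≈ -4.1065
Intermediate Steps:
y = 33/310 (y = 36*(-1/186) - 39*(-1/130) = -6/31 + 3/10 = 33/310 ≈ 0.10645)
V = -5 (V = -2 + ((-2 - 2) + 5)*(-3) = -2 + (-4 + 5)*(-3) = -2 + 1*(-3) = -2 - 3 = -5)
1*(V + (1 - 1*0)) - y = 1*(-5 + (1 - 1*0)) - 1*33/310 = 1*(-5 + (1 + 0)) - 33/310 = 1*(-5 + 1) - 33/310 = 1*(-4) - 33/310 = -4 - 33/310 = -1273/310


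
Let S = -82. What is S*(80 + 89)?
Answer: -13858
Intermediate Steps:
S*(80 + 89) = -82*(80 + 89) = -82*169 = -13858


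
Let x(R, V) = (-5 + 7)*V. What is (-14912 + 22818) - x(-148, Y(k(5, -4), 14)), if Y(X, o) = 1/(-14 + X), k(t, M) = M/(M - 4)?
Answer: 213466/27 ≈ 7906.1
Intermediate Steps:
k(t, M) = M/(-4 + M)
x(R, V) = 2*V
(-14912 + 22818) - x(-148, Y(k(5, -4), 14)) = (-14912 + 22818) - 2/(-14 - 4/(-4 - 4)) = 7906 - 2/(-14 - 4/(-8)) = 7906 - 2/(-14 - 4*(-⅛)) = 7906 - 2/(-14 + ½) = 7906 - 2/(-27/2) = 7906 - 2*(-2)/27 = 7906 - 1*(-4/27) = 7906 + 4/27 = 213466/27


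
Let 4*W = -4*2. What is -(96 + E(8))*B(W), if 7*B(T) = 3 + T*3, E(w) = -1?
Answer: 285/7 ≈ 40.714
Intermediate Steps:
W = -2 (W = (-4*2)/4 = (¼)*(-8) = -2)
B(T) = 3/7 + 3*T/7 (B(T) = (3 + T*3)/7 = (3 + 3*T)/7 = 3/7 + 3*T/7)
-(96 + E(8))*B(W) = -(96 - 1)*(3/7 + (3/7)*(-2)) = -95*(3/7 - 6/7) = -95*(-3)/7 = -1*(-285/7) = 285/7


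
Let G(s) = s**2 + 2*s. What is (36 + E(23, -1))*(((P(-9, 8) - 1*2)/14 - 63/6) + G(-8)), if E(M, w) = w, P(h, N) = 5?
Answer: 1320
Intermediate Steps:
(36 + E(23, -1))*(((P(-9, 8) - 1*2)/14 - 63/6) + G(-8)) = (36 - 1)*(((5 - 1*2)/14 - 63/6) - 8*(2 - 8)) = 35*(((5 - 2)*(1/14) - 63*1/6) - 8*(-6)) = 35*((3*(1/14) - 21/2) + 48) = 35*((3/14 - 21/2) + 48) = 35*(-72/7 + 48) = 35*(264/7) = 1320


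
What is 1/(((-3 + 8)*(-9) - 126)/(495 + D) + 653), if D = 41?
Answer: 536/349837 ≈ 0.0015321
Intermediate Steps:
1/(((-3 + 8)*(-9) - 126)/(495 + D) + 653) = 1/(((-3 + 8)*(-9) - 126)/(495 + 41) + 653) = 1/((5*(-9) - 126)/536 + 653) = 1/((-45 - 126)*(1/536) + 653) = 1/(-171*1/536 + 653) = 1/(-171/536 + 653) = 1/(349837/536) = 536/349837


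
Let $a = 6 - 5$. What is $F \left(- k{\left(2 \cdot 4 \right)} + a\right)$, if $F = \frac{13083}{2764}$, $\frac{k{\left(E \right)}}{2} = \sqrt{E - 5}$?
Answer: $\frac{13083}{2764} - \frac{13083 \sqrt{3}}{1382} \approx -11.663$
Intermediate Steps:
$k{\left(E \right)} = 2 \sqrt{-5 + E}$ ($k{\left(E \right)} = 2 \sqrt{E - 5} = 2 \sqrt{-5 + E}$)
$a = 1$
$F = \frac{13083}{2764}$ ($F = 13083 \cdot \frac{1}{2764} = \frac{13083}{2764} \approx 4.7334$)
$F \left(- k{\left(2 \cdot 4 \right)} + a\right) = \frac{13083 \left(- 2 \sqrt{-5 + 2 \cdot 4} + 1\right)}{2764} = \frac{13083 \left(- 2 \sqrt{-5 + 8} + 1\right)}{2764} = \frac{13083 \left(- 2 \sqrt{3} + 1\right)}{2764} = \frac{13083 \left(1 - 2 \sqrt{3}\right)}{2764} = \frac{13083}{2764} - \frac{13083 \sqrt{3}}{1382}$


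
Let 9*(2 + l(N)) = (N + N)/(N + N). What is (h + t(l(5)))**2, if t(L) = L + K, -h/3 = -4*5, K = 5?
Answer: 322624/81 ≈ 3983.0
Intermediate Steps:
l(N) = -17/9 (l(N) = -2 + ((N + N)/(N + N))/9 = -2 + ((2*N)/((2*N)))/9 = -2 + ((2*N)*(1/(2*N)))/9 = -2 + (1/9)*1 = -2 + 1/9 = -17/9)
h = 60 (h = -(-12)*5 = -3*(-20) = 60)
t(L) = 5 + L (t(L) = L + 5 = 5 + L)
(h + t(l(5)))**2 = (60 + (5 - 17/9))**2 = (60 + 28/9)**2 = (568/9)**2 = 322624/81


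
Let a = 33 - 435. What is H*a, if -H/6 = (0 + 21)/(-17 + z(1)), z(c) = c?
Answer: -12663/4 ≈ -3165.8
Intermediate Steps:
a = -402
H = 63/8 (H = -6*(0 + 21)/(-17 + 1) = -126/(-16) = -126*(-1)/16 = -6*(-21/16) = 63/8 ≈ 7.8750)
H*a = (63/8)*(-402) = -12663/4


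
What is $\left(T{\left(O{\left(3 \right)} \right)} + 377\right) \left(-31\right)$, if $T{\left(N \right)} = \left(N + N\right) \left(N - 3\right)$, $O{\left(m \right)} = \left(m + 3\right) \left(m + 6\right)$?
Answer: $-182435$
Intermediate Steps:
$O{\left(m \right)} = \left(3 + m\right) \left(6 + m\right)$
$T{\left(N \right)} = 2 N \left(-3 + N\right)$
$\left(T{\left(O{\left(3 \right)} \right)} + 377\right) \left(-31\right) = \left(2 \left(18 + 3^{2} + 9 \cdot 3\right) \left(-3 + \left(18 + 3^{2} + 9 \cdot 3\right)\right) + 377\right) \left(-31\right) = \left(2 \left(18 + 9 + 27\right) \left(-3 + \left(18 + 9 + 27\right)\right) + 377\right) \left(-31\right) = \left(2 \cdot 54 \left(-3 + 54\right) + 377\right) \left(-31\right) = \left(2 \cdot 54 \cdot 51 + 377\right) \left(-31\right) = \left(5508 + 377\right) \left(-31\right) = 5885 \left(-31\right) = -182435$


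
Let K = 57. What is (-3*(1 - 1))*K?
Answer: 0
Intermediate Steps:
(-3*(1 - 1))*K = -3*(1 - 1)*57 = -3*0*57 = 0*57 = 0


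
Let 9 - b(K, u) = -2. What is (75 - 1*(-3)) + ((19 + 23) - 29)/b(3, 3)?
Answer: 871/11 ≈ 79.182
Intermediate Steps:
b(K, u) = 11 (b(K, u) = 9 - 1*(-2) = 9 + 2 = 11)
(75 - 1*(-3)) + ((19 + 23) - 29)/b(3, 3) = (75 - 1*(-3)) + ((19 + 23) - 29)/11 = (75 + 3) + (42 - 29)/11 = 78 + (1/11)*13 = 78 + 13/11 = 871/11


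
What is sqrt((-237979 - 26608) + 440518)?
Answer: sqrt(175931) ≈ 419.44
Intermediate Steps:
sqrt((-237979 - 26608) + 440518) = sqrt(-264587 + 440518) = sqrt(175931)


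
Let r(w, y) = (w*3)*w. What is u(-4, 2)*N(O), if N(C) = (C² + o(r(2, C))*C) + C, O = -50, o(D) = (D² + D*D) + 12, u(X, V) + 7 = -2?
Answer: 112950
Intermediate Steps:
r(w, y) = 3*w² (r(w, y) = (3*w)*w = 3*w²)
u(X, V) = -9 (u(X, V) = -7 - 2 = -9)
o(D) = 12 + 2*D² (o(D) = (D² + D²) + 12 = 2*D² + 12 = 12 + 2*D²)
N(C) = C² + 301*C (N(C) = (C² + (12 + 2*(3*2²)²)*C) + C = (C² + (12 + 2*(3*4)²)*C) + C = (C² + (12 + 2*12²)*C) + C = (C² + (12 + 2*144)*C) + C = (C² + (12 + 288)*C) + C = (C² + 300*C) + C = C² + 301*C)
u(-4, 2)*N(O) = -(-450)*(301 - 50) = -(-450)*251 = -9*(-12550) = 112950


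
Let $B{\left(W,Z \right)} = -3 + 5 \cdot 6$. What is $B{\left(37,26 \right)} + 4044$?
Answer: $4071$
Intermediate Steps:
$B{\left(W,Z \right)} = 27$ ($B{\left(W,Z \right)} = -3 + 30 = 27$)
$B{\left(37,26 \right)} + 4044 = 27 + 4044 = 4071$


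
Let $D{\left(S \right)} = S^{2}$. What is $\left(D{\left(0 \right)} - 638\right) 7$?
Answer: $-4466$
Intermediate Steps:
$\left(D{\left(0 \right)} - 638\right) 7 = \left(0^{2} - 638\right) 7 = \left(0 - 638\right) 7 = \left(-638\right) 7 = -4466$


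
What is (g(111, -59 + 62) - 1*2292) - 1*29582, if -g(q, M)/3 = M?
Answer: -31883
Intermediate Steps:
g(q, M) = -3*M
(g(111, -59 + 62) - 1*2292) - 1*29582 = (-3*(-59 + 62) - 1*2292) - 1*29582 = (-3*3 - 2292) - 29582 = (-9 - 2292) - 29582 = -2301 - 29582 = -31883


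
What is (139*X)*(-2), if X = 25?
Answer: -6950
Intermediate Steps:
(139*X)*(-2) = (139*25)*(-2) = 3475*(-2) = -6950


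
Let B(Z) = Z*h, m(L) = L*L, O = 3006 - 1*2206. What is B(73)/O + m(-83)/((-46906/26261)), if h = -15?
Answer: -14478098527/3752480 ≈ -3858.3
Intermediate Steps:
O = 800 (O = 3006 - 2206 = 800)
m(L) = L²
B(Z) = -15*Z (B(Z) = Z*(-15) = -15*Z)
B(73)/O + m(-83)/((-46906/26261)) = -15*73/800 + (-83)²/((-46906/26261)) = -1095*1/800 + 6889/((-46906*1/26261)) = -219/160 + 6889/(-46906/26261) = -219/160 + 6889*(-26261/46906) = -219/160 - 180912029/46906 = -14478098527/3752480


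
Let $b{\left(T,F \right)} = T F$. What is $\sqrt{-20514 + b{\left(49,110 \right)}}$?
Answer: $2 i \sqrt{3781} \approx 122.98 i$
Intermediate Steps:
$b{\left(T,F \right)} = F T$
$\sqrt{-20514 + b{\left(49,110 \right)}} = \sqrt{-20514 + 110 \cdot 49} = \sqrt{-20514 + 5390} = \sqrt{-15124} = 2 i \sqrt{3781}$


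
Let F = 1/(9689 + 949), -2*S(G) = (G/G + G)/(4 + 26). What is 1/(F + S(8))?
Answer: -106380/15947 ≈ -6.6708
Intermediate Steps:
S(G) = -1/60 - G/60 (S(G) = -(G/G + G)/(2*(4 + 26)) = -(1 + G)/(2*30) = -(1/30 + G/30)/2 = -1/60 - G/60)
F = 1/10638 ≈ 9.4003e-5
1/(F + S(8)) = 1/(1/10638 + (-1/60 - 1/60*8)) = 1/(1/10638 + (-1/60 - 2/15)) = 1/(1/10638 - 3/20) = 1/(-15947/106380) = -106380/15947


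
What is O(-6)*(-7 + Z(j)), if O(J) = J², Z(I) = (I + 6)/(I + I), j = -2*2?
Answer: -261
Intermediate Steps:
j = -4
Z(I) = (6 + I)/(2*I) (Z(I) = (6 + I)/((2*I)) = (6 + I)*(1/(2*I)) = (6 + I)/(2*I))
O(-6)*(-7 + Z(j)) = (-6)²*(-7 + (½)*(6 - 4)/(-4)) = 36*(-7 + (½)*(-¼)*2) = 36*(-7 - ¼) = 36*(-29/4) = -261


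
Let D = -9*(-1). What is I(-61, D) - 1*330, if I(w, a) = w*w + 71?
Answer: 3462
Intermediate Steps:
D = 9
I(w, a) = 71 + w² (I(w, a) = w² + 71 = 71 + w²)
I(-61, D) - 1*330 = (71 + (-61)²) - 1*330 = (71 + 3721) - 330 = 3792 - 330 = 3462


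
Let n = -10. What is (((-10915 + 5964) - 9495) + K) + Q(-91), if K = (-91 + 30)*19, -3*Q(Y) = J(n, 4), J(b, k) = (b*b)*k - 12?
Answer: -47203/3 ≈ -15734.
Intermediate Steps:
J(b, k) = -12 + k*b**2 (J(b, k) = b**2*k - 12 = k*b**2 - 12 = -12 + k*b**2)
Q(Y) = -388/3 (Q(Y) = -(-12 + 4*(-10)**2)/3 = -(-12 + 4*100)/3 = -(-12 + 400)/3 = -1/3*388 = -388/3)
K = -1159 (K = -61*19 = -1159)
(((-10915 + 5964) - 9495) + K) + Q(-91) = (((-10915 + 5964) - 9495) - 1159) - 388/3 = ((-4951 - 9495) - 1159) - 388/3 = (-14446 - 1159) - 388/3 = -15605 - 388/3 = -47203/3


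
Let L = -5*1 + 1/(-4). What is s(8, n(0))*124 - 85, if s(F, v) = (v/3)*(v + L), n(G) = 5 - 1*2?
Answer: -364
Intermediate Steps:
L = -21/4 (L = -5 - 1/4 = -21/4 ≈ -5.2500)
n(G) = 3 (n(G) = 5 - 2 = 3)
s(F, v) = v*(-21/4 + v)/3 (s(F, v) = (v/3)*(v - 21/4) = (v*(1/3))*(-21/4 + v) = (v/3)*(-21/4 + v) = v*(-21/4 + v)/3)
s(8, n(0))*124 - 85 = ((1/12)*3*(-21 + 4*3))*124 - 85 = ((1/12)*3*(-21 + 12))*124 - 85 = ((1/12)*3*(-9))*124 - 85 = -9/4*124 - 85 = -279 - 85 = -364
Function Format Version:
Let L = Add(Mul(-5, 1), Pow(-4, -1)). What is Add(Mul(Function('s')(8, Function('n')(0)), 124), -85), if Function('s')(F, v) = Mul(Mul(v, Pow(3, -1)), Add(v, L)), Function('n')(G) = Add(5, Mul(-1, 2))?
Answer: -364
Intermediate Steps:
L = Rational(-21, 4) (L = Add(-5, Rational(-1, 4)) = Rational(-21, 4) ≈ -5.2500)
Function('n')(G) = 3 (Function('n')(G) = Add(5, -2) = 3)
Function('s')(F, v) = Mul(Rational(1, 3), v, Add(Rational(-21, 4), v)) (Function('s')(F, v) = Mul(Mul(v, Pow(3, -1)), Add(v, Rational(-21, 4))) = Mul(Mul(v, Rational(1, 3)), Add(Rational(-21, 4), v)) = Mul(Mul(Rational(1, 3), v), Add(Rational(-21, 4), v)) = Mul(Rational(1, 3), v, Add(Rational(-21, 4), v)))
Add(Mul(Function('s')(8, Function('n')(0)), 124), -85) = Add(Mul(Mul(Rational(1, 12), 3, Add(-21, Mul(4, 3))), 124), -85) = Add(Mul(Mul(Rational(1, 12), 3, Add(-21, 12)), 124), -85) = Add(Mul(Mul(Rational(1, 12), 3, -9), 124), -85) = Add(Mul(Rational(-9, 4), 124), -85) = Add(-279, -85) = -364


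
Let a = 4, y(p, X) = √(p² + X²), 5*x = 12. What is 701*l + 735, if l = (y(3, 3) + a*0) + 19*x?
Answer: 163503/5 + 2103*√2 ≈ 35675.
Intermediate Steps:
x = 12/5 (x = (⅕)*12 = 12/5 ≈ 2.4000)
y(p, X) = √(X² + p²)
l = 228/5 + 3*√2 (l = (√(3² + 3²) + 4*0) + 19*(12/5) = (√(9 + 9) + 0) + 228/5 = (√18 + 0) + 228/5 = (3*√2 + 0) + 228/5 = 3*√2 + 228/5 = 228/5 + 3*√2 ≈ 49.843)
701*l + 735 = 701*(228/5 + 3*√2) + 735 = (159828/5 + 2103*√2) + 735 = 163503/5 + 2103*√2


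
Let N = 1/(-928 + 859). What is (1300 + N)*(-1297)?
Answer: -116339603/69 ≈ -1.6861e+6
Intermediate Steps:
N = -1/69 (N = 1/(-69) = -1/69 ≈ -0.014493)
(1300 + N)*(-1297) = (1300 - 1/69)*(-1297) = (89699/69)*(-1297) = -116339603/69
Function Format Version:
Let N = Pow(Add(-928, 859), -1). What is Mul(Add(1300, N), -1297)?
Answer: Rational(-116339603, 69) ≈ -1.6861e+6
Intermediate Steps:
N = Rational(-1, 69) (N = Pow(-69, -1) = Rational(-1, 69) ≈ -0.014493)
Mul(Add(1300, N), -1297) = Mul(Add(1300, Rational(-1, 69)), -1297) = Mul(Rational(89699, 69), -1297) = Rational(-116339603, 69)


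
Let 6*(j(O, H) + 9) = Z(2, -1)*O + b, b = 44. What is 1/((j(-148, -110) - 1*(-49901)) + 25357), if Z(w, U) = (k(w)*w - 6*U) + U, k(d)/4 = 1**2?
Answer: 3/224807 ≈ 1.3345e-5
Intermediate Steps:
k(d) = 4 (k(d) = 4*1**2 = 4*1 = 4)
Z(w, U) = -5*U + 4*w (Z(w, U) = (4*w - 6*U) + U = (-6*U + 4*w) + U = -5*U + 4*w)
j(O, H) = -5/3 + 13*O/6 (j(O, H) = -9 + ((-5*(-1) + 4*2)*O + 44)/6 = -9 + ((5 + 8)*O + 44)/6 = -9 + (13*O + 44)/6 = -9 + (44 + 13*O)/6 = -9 + (22/3 + 13*O/6) = -5/3 + 13*O/6)
1/((j(-148, -110) - 1*(-49901)) + 25357) = 1/(((-5/3 + (13/6)*(-148)) - 1*(-49901)) + 25357) = 1/(((-5/3 - 962/3) + 49901) + 25357) = 1/((-967/3 + 49901) + 25357) = 1/(148736/3 + 25357) = 1/(224807/3) = 3/224807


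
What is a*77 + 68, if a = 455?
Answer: 35103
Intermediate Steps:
a*77 + 68 = 455*77 + 68 = 35035 + 68 = 35103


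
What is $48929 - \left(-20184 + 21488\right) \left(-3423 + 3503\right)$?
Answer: $-55391$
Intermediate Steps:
$48929 - \left(-20184 + 21488\right) \left(-3423 + 3503\right) = 48929 - 1304 \cdot 80 = 48929 - 104320 = -55391$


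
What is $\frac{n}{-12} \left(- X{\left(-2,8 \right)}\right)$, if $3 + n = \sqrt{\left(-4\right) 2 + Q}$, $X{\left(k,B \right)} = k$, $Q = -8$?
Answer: $\frac{1}{2} - \frac{2 i}{3} \approx 0.5 - 0.66667 i$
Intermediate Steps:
$n = -3 + 4 i$ ($n = -3 + \sqrt{\left(-4\right) 2 - 8} = -3 + \sqrt{-8 - 8} = -3 + \sqrt{-16} = -3 + 4 i \approx -3.0 + 4.0 i$)
$\frac{n}{-12} \left(- X{\left(-2,8 \right)}\right) = \frac{-3 + 4 i}{-12} \left(\left(-1\right) \left(-2\right)\right) = \left(-3 + 4 i\right) \left(- \frac{1}{12}\right) 2 = \left(\frac{1}{4} - \frac{i}{3}\right) 2 = \frac{1}{2} - \frac{2 i}{3}$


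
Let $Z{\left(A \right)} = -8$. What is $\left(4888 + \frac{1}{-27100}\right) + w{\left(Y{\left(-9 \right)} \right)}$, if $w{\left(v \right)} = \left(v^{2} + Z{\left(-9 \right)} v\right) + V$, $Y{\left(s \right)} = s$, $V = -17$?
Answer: $\frac{136150399}{27100} \approx 5024.0$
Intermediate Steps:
$w{\left(v \right)} = -17 + v^{2} - 8 v$ ($w{\left(v \right)} = \left(v^{2} - 8 v\right) - 17 = -17 + v^{2} - 8 v$)
$\left(4888 + \frac{1}{-27100}\right) + w{\left(Y{\left(-9 \right)} \right)} = \left(4888 + \frac{1}{-27100}\right) - \left(-55 - 81\right) = \left(4888 - \frac{1}{27100}\right) + \left(-17 + 81 + 72\right) = \frac{132464799}{27100} + 136 = \frac{136150399}{27100}$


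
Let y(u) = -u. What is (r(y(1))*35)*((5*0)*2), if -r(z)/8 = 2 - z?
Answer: 0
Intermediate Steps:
r(z) = -16 + 8*z (r(z) = -8*(2 - z) = -16 + 8*z)
(r(y(1))*35)*((5*0)*2) = ((-16 + 8*(-1*1))*35)*((5*0)*2) = ((-16 + 8*(-1))*35)*(0*2) = ((-16 - 8)*35)*0 = -24*35*0 = -840*0 = 0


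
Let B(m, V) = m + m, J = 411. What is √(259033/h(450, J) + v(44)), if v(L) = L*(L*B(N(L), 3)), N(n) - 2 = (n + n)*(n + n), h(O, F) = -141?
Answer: √596244607419/141 ≈ 5476.4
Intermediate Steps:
N(n) = 2 + 4*n² (N(n) = 2 + (n + n)*(n + n) = 2 + (2*n)*(2*n) = 2 + 4*n²)
B(m, V) = 2*m
v(L) = L²*(4 + 8*L²) (v(L) = L*(L*(2*(2 + 4*L²))) = L*(L*(4 + 8*L²)) = L²*(4 + 8*L²))
√(259033/h(450, J) + v(44)) = √(259033/(-141) + 44²*(4 + 8*44²)) = √(259033*(-1/141) + 1936*(4 + 8*1936)) = √(-259033/141 + 1936*(4 + 15488)) = √(-259033/141 + 1936*15492) = √(-259033/141 + 29992512) = √(4228685159/141) = √596244607419/141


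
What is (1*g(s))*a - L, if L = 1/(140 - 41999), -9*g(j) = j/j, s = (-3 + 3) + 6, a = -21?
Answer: 97672/41859 ≈ 2.3334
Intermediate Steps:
s = 6 (s = 0 + 6 = 6)
g(j) = -⅑ (g(j) = -j/(9*j) = -⅑*1 = -⅑)
L = -1/41859 (L = 1/(-41859) = -1/41859 ≈ -2.3890e-5)
(1*g(s))*a - L = (1*(-⅑))*(-21) - 1*(-1/41859) = -⅑*(-21) + 1/41859 = 7/3 + 1/41859 = 97672/41859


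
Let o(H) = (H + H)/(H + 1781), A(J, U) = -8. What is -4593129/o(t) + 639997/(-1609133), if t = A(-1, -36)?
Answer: 13104163997569409/25746128 ≈ 5.0898e+8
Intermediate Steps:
t = -8
o(H) = 2*H/(1781 + H) (o(H) = (2*H)/(1781 + H) = 2*H/(1781 + H))
-4593129/o(t) + 639997/(-1609133) = -4593129/(2*(-8)/(1781 - 8)) + 639997/(-1609133) = -4593129/(2*(-8)/1773) + 639997*(-1/1609133) = -4593129/(2*(-8)*(1/1773)) - 639997/1609133 = -4593129/(-16/1773) - 639997/1609133 = -4593129*(-1773/16) - 639997/1609133 = 8143617717/16 - 639997/1609133 = 13104163997569409/25746128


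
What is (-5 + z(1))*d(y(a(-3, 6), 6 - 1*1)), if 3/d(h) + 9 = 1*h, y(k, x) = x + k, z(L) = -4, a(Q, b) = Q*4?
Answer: 27/16 ≈ 1.6875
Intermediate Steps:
a(Q, b) = 4*Q
y(k, x) = k + x
d(h) = 3/(-9 + h) (d(h) = 3/(-9 + 1*h) = 3/(-9 + h))
(-5 + z(1))*d(y(a(-3, 6), 6 - 1*1)) = (-5 - 4)*(3/(-9 + (4*(-3) + (6 - 1*1)))) = -27/(-9 + (-12 + (6 - 1))) = -27/(-9 + (-12 + 5)) = -27/(-9 - 7) = -27/(-16) = -27*(-1)/16 = -9*(-3/16) = 27/16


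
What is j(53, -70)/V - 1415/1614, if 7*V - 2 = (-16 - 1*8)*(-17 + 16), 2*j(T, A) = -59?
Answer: -370081/41964 ≈ -8.8190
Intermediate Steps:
j(T, A) = -59/2 (j(T, A) = (1/2)*(-59) = -59/2)
V = 26/7 (V = 2/7 + ((-16 - 1*8)*(-17 + 16))/7 = 2/7 + ((-16 - 8)*(-1))/7 = 2/7 + (-24*(-1))/7 = 2/7 + (1/7)*24 = 2/7 + 24/7 = 26/7 ≈ 3.7143)
j(53, -70)/V - 1415/1614 = -59/(2*26/7) - 1415/1614 = -59/2*7/26 - 1415*1/1614 = -413/52 - 1415/1614 = -370081/41964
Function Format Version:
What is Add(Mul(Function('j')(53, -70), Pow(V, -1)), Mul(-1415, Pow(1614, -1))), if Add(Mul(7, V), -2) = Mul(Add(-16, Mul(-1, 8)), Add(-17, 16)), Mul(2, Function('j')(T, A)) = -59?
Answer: Rational(-370081, 41964) ≈ -8.8190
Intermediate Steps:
Function('j')(T, A) = Rational(-59, 2) (Function('j')(T, A) = Mul(Rational(1, 2), -59) = Rational(-59, 2))
V = Rational(26, 7) (V = Add(Rational(2, 7), Mul(Rational(1, 7), Mul(Add(-16, Mul(-1, 8)), Add(-17, 16)))) = Add(Rational(2, 7), Mul(Rational(1, 7), Mul(Add(-16, -8), -1))) = Add(Rational(2, 7), Mul(Rational(1, 7), Mul(-24, -1))) = Add(Rational(2, 7), Mul(Rational(1, 7), 24)) = Add(Rational(2, 7), Rational(24, 7)) = Rational(26, 7) ≈ 3.7143)
Add(Mul(Function('j')(53, -70), Pow(V, -1)), Mul(-1415, Pow(1614, -1))) = Add(Mul(Rational(-59, 2), Pow(Rational(26, 7), -1)), Mul(-1415, Pow(1614, -1))) = Add(Mul(Rational(-59, 2), Rational(7, 26)), Mul(-1415, Rational(1, 1614))) = Add(Rational(-413, 52), Rational(-1415, 1614)) = Rational(-370081, 41964)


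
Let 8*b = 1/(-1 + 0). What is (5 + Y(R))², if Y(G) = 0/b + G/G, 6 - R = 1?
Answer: 36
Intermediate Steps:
R = 5 (R = 6 - 1*1 = 6 - 1 = 5)
b = -⅛ (b = 1/(8*(-1 + 0)) = (⅛)/(-1) = (⅛)*(-1) = -⅛ ≈ -0.12500)
Y(G) = 1 (Y(G) = 0/(-⅛) + G/G = 0*(-8) + 1 = 0 + 1 = 1)
(5 + Y(R))² = (5 + 1)² = 6² = 36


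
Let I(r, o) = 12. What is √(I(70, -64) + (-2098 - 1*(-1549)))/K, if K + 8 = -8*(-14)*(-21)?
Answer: -I*√537/2360 ≈ -0.0098192*I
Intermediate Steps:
K = -2360 (K = -8 - 8*(-14)*(-21) = -8 + 112*(-21) = -8 - 2352 = -2360)
√(I(70, -64) + (-2098 - 1*(-1549)))/K = √(12 + (-2098 - 1*(-1549)))/(-2360) = √(12 + (-2098 + 1549))*(-1/2360) = √(12 - 549)*(-1/2360) = √(-537)*(-1/2360) = (I*√537)*(-1/2360) = -I*√537/2360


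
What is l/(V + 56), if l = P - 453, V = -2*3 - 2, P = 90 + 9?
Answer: -59/8 ≈ -7.3750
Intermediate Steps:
P = 99
V = -8 (V = -6 - 2 = -8)
l = -354 (l = 99 - 453 = -354)
l/(V + 56) = -354/(-8 + 56) = -354/48 = -354*1/48 = -59/8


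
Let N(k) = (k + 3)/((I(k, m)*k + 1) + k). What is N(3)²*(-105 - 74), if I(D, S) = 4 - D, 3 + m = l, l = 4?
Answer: -6444/49 ≈ -131.51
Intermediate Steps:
m = 1 (m = -3 + 4 = 1)
N(k) = (3 + k)/(1 + k + k*(4 - k)) (N(k) = (k + 3)/(((4 - k)*k + 1) + k) = (3 + k)/((k*(4 - k) + 1) + k) = (3 + k)/((1 + k*(4 - k)) + k) = (3 + k)/(1 + k + k*(4 - k)))
N(3)²*(-105 - 74) = ((3 + 3)/(1 + 3 - 1*3*(-4 + 3)))²*(-105 - 74) = (6/(1 + 3 - 1*3*(-1)))²*(-179) = (6/(1 + 3 + 3))²*(-179) = (6/7)²*(-179) = (36/49)*(-179) = -6444/49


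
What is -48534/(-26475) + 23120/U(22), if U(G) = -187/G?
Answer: -23987822/8825 ≈ -2718.2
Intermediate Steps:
-48534/(-26475) + 23120/U(22) = -48534/(-26475) + 23120/((-187/22)) = -48534*(-1/26475) + 23120/((-187*1/22)) = 16178/8825 + 23120/(-17/2) = 16178/8825 + 23120*(-2/17) = 16178/8825 - 2720 = -23987822/8825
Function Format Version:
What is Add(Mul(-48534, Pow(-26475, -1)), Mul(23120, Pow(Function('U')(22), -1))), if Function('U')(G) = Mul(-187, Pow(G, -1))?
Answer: Rational(-23987822, 8825) ≈ -2718.2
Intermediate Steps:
Add(Mul(-48534, Pow(-26475, -1)), Mul(23120, Pow(Function('U')(22), -1))) = Add(Mul(-48534, Pow(-26475, -1)), Mul(23120, Pow(Mul(-187, Pow(22, -1)), -1))) = Add(Mul(-48534, Rational(-1, 26475)), Mul(23120, Pow(Mul(-187, Rational(1, 22)), -1))) = Add(Rational(16178, 8825), Mul(23120, Pow(Rational(-17, 2), -1))) = Add(Rational(16178, 8825), Mul(23120, Rational(-2, 17))) = Add(Rational(16178, 8825), -2720) = Rational(-23987822, 8825)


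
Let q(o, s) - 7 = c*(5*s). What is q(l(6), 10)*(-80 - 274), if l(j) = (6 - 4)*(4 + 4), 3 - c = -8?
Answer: -197178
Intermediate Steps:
c = 11 (c = 3 - 1*(-8) = 3 + 8 = 11)
l(j) = 16 (l(j) = 2*8 = 16)
q(o, s) = 7 + 55*s (q(o, s) = 7 + 11*(5*s) = 7 + 55*s)
q(l(6), 10)*(-80 - 274) = (7 + 55*10)*(-80 - 274) = (7 + 550)*(-354) = 557*(-354) = -197178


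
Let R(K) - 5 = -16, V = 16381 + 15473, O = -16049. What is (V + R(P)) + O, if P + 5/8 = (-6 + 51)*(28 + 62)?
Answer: 15794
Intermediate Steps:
V = 31854
P = 32395/8 (P = -5/8 + (-6 + 51)*(28 + 62) = -5/8 + 45*90 = -5/8 + 4050 = 32395/8 ≈ 4049.4)
R(K) = -11 (R(K) = 5 - 16 = -11)
(V + R(P)) + O = (31854 - 11) - 16049 = 31843 - 16049 = 15794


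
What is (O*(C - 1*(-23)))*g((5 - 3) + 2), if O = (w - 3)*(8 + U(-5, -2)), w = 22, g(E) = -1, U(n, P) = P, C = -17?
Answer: -684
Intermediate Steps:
O = 114 (O = (22 - 3)*(8 - 2) = 19*6 = 114)
(O*(C - 1*(-23)))*g((5 - 3) + 2) = (114*(-17 - 1*(-23)))*(-1) = (114*(-17 + 23))*(-1) = (114*6)*(-1) = 684*(-1) = -684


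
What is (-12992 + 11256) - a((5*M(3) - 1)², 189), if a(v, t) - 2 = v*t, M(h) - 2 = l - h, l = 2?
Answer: -4762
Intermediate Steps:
M(h) = 4 - h (M(h) = 2 + (2 - h) = 4 - h)
a(v, t) = 2 + t*v (a(v, t) = 2 + v*t = 2 + t*v)
(-12992 + 11256) - a((5*M(3) - 1)², 189) = (-12992 + 11256) - (2 + 189*(5*(4 - 1*3) - 1)²) = -1736 - (2 + 189*(5*(4 - 3) - 1)²) = -1736 - (2 + 189*(5*1 - 1)²) = -1736 - (2 + 189*(5 - 1)²) = -1736 - (2 + 189*4²) = -1736 - (2 + 189*16) = -1736 - (2 + 3024) = -1736 - 1*3026 = -1736 - 3026 = -4762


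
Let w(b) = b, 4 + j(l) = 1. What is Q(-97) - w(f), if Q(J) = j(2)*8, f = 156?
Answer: -180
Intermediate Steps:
j(l) = -3 (j(l) = -4 + 1 = -3)
Q(J) = -24 (Q(J) = -3*8 = -24)
Q(-97) - w(f) = -24 - 1*156 = -24 - 156 = -180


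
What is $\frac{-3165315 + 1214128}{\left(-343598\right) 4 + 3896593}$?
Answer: $- \frac{1951187}{2522201} \approx -0.77361$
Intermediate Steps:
$\frac{-3165315 + 1214128}{\left(-343598\right) 4 + 3896593} = - \frac{1951187}{-1374392 + 3896593} = - \frac{1951187}{2522201}$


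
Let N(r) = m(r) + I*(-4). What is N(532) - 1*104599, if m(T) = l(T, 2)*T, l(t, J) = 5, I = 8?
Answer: -101971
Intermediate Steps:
m(T) = 5*T
N(r) = -32 + 5*r (N(r) = 5*r + 8*(-4) = 5*r - 32 = -32 + 5*r)
N(532) - 1*104599 = (-32 + 5*532) - 1*104599 = (-32 + 2660) - 104599 = 2628 - 104599 = -101971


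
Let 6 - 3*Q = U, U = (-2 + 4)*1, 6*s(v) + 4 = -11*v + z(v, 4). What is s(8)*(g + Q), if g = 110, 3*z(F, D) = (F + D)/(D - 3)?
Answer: -14696/9 ≈ -1632.9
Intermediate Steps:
z(F, D) = (D + F)/(3*(-3 + D)) (z(F, D) = ((F + D)/(D - 3))/3 = ((D + F)/(-3 + D))/3 = (D + F)/(3*(-3 + D)))
s(v) = -4/9 - 16*v/9 (s(v) = -2/3 + (-11*v + (4 + v)/(3*(-3 + 4)))/6 = -2/3 + (-11*v + (1/3)*(4 + v)/1)/6 = -2/3 + (-11*v + (1/3)*1*(4 + v))/6 = -2/3 + (-11*v + (4/3 + v/3))/6 = -2/3 + (4/3 - 32*v/3)/6 = -2/3 + (2/9 - 16*v/9) = -4/9 - 16*v/9)
U = 2 (U = 2*1 = 2)
Q = 4/3 (Q = 2 - 1/3*2 = 2 - 2/3 = 4/3 ≈ 1.3333)
s(8)*(g + Q) = (-4/9 - 16/9*8)*(110 + 4/3) = (-4/9 - 128/9)*(334/3) = -44/3*334/3 = -14696/9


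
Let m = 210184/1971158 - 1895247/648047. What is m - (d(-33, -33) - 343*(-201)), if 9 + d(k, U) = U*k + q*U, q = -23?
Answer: -45210370390112255/638701514213 ≈ -70785.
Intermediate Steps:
d(k, U) = -9 - 23*U + U*k (d(k, U) = -9 + (U*k - 23*U) = -9 + (-23*U + U*k) = -9 - 23*U + U*k)
m = -1799811087689/638701514213 (m = 210184*(1/1971158) - 1895247*1/648047 = 105092/985579 - 1895247/648047 = -1799811087689/638701514213 ≈ -2.8179)
m - (d(-33, -33) - 343*(-201)) = -1799811087689/638701514213 - ((-9 - 23*(-33) - 33*(-33)) - 343*(-201)) = -1799811087689/638701514213 - ((-9 + 759 + 1089) + 68943) = -1799811087689/638701514213 - (1839 + 68943) = -1799811087689/638701514213 - 1*70782 = -1799811087689/638701514213 - 70782 = -45210370390112255/638701514213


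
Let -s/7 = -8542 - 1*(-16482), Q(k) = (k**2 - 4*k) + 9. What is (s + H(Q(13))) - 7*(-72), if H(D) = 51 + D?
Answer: -54899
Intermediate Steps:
Q(k) = 9 + k**2 - 4*k
s = -55580 (s = -7*(-8542 - 1*(-16482)) = -7*(-8542 + 16482) = -7*7940 = -55580)
(s + H(Q(13))) - 7*(-72) = (-55580 + (51 + (9 + 13**2 - 4*13))) - 7*(-72) = (-55580 + (51 + (9 + 169 - 52))) + 504 = (-55580 + (51 + 126)) + 504 = (-55580 + 177) + 504 = -55403 + 504 = -54899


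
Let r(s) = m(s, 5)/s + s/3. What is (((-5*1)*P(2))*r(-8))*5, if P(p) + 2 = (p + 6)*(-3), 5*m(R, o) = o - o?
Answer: -5200/3 ≈ -1733.3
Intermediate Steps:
m(R, o) = 0 (m(R, o) = (o - o)/5 = (1/5)*0 = 0)
P(p) = -20 - 3*p (P(p) = -2 + (p + 6)*(-3) = -2 + (6 + p)*(-3) = -2 + (-18 - 3*p) = -20 - 3*p)
r(s) = s/3 (r(s) = 0/s + s/3 = 0 + s*(1/3) = 0 + s/3 = s/3)
(((-5*1)*P(2))*r(-8))*5 = (((-5*1)*(-20 - 3*2))*((1/3)*(-8)))*5 = (-5*(-20 - 6)*(-8/3))*5 = (-5*(-26)*(-8/3))*5 = (130*(-8/3))*5 = -1040/3*5 = -5200/3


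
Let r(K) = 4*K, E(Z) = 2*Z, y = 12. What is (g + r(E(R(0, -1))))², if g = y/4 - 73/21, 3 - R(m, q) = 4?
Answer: 31684/441 ≈ 71.846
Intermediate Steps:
R(m, q) = -1 (R(m, q) = 3 - 1*4 = 3 - 4 = -1)
g = -10/21 (g = 12/4 - 73/21 = 12*(¼) - 73*1/21 = 3 - 73/21 = -10/21 ≈ -0.47619)
(g + r(E(R(0, -1))))² = (-10/21 + 4*(2*(-1)))² = (-10/21 + 4*(-2))² = (-10/21 - 8)² = (-178/21)² = 31684/441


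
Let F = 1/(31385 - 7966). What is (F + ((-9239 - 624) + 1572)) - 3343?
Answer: -272456645/23419 ≈ -11634.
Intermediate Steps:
F = 1/23419 ≈ 4.2700e-5
(F + ((-9239 - 624) + 1572)) - 3343 = (1/23419 + ((-9239 - 624) + 1572)) - 3343 = (1/23419 + (-9863 + 1572)) - 3343 = (1/23419 - 8291) - 3343 = -194166928/23419 - 3343 = -272456645/23419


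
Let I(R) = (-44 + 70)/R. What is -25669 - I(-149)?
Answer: -3824655/149 ≈ -25669.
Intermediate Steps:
I(R) = 26/R
-25669 - I(-149) = -25669 - 26/(-149) = -25669 - 26*(-1)/149 = -25669 - 1*(-26/149) = -25669 + 26/149 = -3824655/149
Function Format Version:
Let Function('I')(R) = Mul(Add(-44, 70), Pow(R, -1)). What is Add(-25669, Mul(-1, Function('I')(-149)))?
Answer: Rational(-3824655, 149) ≈ -25669.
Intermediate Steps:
Function('I')(R) = Mul(26, Pow(R, -1))
Add(-25669, Mul(-1, Function('I')(-149))) = Add(-25669, Mul(-1, Mul(26, Pow(-149, -1)))) = Add(-25669, Mul(-1, Mul(26, Rational(-1, 149)))) = Add(-25669, Mul(-1, Rational(-26, 149))) = Add(-25669, Rational(26, 149)) = Rational(-3824655, 149)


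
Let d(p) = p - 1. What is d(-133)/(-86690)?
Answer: 67/43345 ≈ 0.0015457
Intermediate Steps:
d(p) = -1 + p
d(-133)/(-86690) = (-1 - 133)/(-86690) = -134*(-1/86690) = 67/43345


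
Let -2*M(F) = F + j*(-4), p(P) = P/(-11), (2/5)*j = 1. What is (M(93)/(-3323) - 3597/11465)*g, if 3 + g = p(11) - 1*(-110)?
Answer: -1216565551/38098195 ≈ -31.932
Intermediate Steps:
j = 5/2 (j = (5/2)*1 = 5/2 ≈ 2.5000)
p(P) = -P/11 (p(P) = P*(-1/11) = -P/11)
M(F) = 5 - F/2 (M(F) = -(F + (5/2)*(-4))/2 = -(F - 10)/2 = -(-10 + F)/2 = 5 - F/2)
g = 106 (g = -3 + (-1/11*11 - 1*(-110)) = -3 + (-1 + 110) = -3 + 109 = 106)
(M(93)/(-3323) - 3597/11465)*g = ((5 - ½*93)/(-3323) - 3597/11465)*106 = ((5 - 93/2)*(-1/3323) - 3597*1/11465)*106 = (-83/2*(-1/3323) - 3597/11465)*106 = (83/6646 - 3597/11465)*106 = -22954067/76196390*106 = -1216565551/38098195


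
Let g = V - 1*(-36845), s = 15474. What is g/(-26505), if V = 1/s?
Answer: -570139531/410138370 ≈ -1.3901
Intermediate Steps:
V = 1/15474 ≈ 6.4624e-5
g = 570139531/15474 (g = 1/15474 - 1*(-36845) = 1/15474 + 36845 = 570139531/15474 ≈ 36845.)
g/(-26505) = (570139531/15474)/(-26505) = (570139531/15474)*(-1/26505) = -570139531/410138370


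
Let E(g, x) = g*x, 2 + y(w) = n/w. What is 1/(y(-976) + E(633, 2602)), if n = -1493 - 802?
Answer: 976/1607536759 ≈ 6.0714e-7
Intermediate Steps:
n = -2295
y(w) = -2 - 2295/w
1/(y(-976) + E(633, 2602)) = 1/((-2 - 2295/(-976)) + 633*2602) = 1/((-2 - 2295*(-1/976)) + 1647066) = 1/((-2 + 2295/976) + 1647066) = 1/(343/976 + 1647066) = 1/(1607536759/976) = 976/1607536759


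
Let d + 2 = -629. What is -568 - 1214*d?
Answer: 765466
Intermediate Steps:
d = -631 (d = -2 - 629 = -631)
-568 - 1214*d = -568 - 1214*(-631) = -568 + 766034 = 765466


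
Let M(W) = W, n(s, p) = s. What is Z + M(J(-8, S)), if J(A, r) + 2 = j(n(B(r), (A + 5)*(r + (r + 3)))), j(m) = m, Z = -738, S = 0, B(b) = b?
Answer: -740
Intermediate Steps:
J(A, r) = -2 + r
Z + M(J(-8, S)) = -738 + (-2 + 0) = -738 - 2 = -740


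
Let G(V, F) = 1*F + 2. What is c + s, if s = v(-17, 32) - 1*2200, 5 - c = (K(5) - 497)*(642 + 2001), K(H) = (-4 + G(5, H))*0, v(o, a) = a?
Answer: 1311408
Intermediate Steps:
G(V, F) = 2 + F (G(V, F) = F + 2 = 2 + F)
K(H) = 0 (K(H) = (-4 + (2 + H))*0 = (-2 + H)*0 = 0)
c = 1313576 (c = 5 - (0 - 497)*(642 + 2001) = 5 - (-497)*2643 = 5 - 1*(-1313571) = 5 + 1313571 = 1313576)
s = -2168 (s = 32 - 1*2200 = 32 - 2200 = -2168)
c + s = 1313576 - 2168 = 1311408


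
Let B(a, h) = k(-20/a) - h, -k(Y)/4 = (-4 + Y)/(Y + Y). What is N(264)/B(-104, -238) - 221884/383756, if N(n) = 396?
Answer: 28241368/33290833 ≈ 0.84832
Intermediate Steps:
k(Y) = -2*(-4 + Y)/Y (k(Y) = -4*(-4 + Y)/(Y + Y) = -4*(-4 + Y)/(2*Y) = -4*(-4 + Y)*1/(2*Y) = -2*(-4 + Y)/Y)
B(a, h) = -2 - h - 2*a/5 (B(a, h) = (-2 + 8/((-20/a))) - h = (-2 + 8*(-a/20)) - h = (-2 - 2*a/5) - h = -2 - h - 2*a/5)
N(264)/B(-104, -238) - 221884/383756 = 396/(-2 - 1*(-238) - ⅖*(-104)) - 221884/383756 = 396/(-2 + 238 + 208/5) - 221884*1/383756 = 396/(1388/5) - 55471/95939 = 396*(5/1388) - 55471/95939 = 495/347 - 55471/95939 = 28241368/33290833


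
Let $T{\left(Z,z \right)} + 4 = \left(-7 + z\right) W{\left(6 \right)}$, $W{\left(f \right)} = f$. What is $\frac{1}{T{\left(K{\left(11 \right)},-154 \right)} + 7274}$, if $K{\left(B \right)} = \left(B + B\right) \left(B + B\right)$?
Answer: $\frac{1}{6304} \approx 0.00015863$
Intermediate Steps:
$K{\left(B \right)} = 4 B^{2}$ ($K{\left(B \right)} = 2 B 2 B = 4 B^{2}$)
$T{\left(Z,z \right)} = -46 + 6 z$ ($T{\left(Z,z \right)} = -4 + \left(-7 + z\right) 6 = -4 + \left(-42 + 6 z\right) = -46 + 6 z$)
$\frac{1}{T{\left(K{\left(11 \right)},-154 \right)} + 7274} = \frac{1}{\left(-46 + 6 \left(-154\right)\right) + 7274} = \frac{1}{\left(-46 - 924\right) + 7274} = \frac{1}{-970 + 7274} = \frac{1}{6304}$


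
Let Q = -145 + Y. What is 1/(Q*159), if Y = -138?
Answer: -1/44997 ≈ -2.2224e-5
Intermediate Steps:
Q = -283 (Q = -145 - 138 = -283)
1/(Q*159) = 1/(-283*159) = 1/(-44997) = -1/44997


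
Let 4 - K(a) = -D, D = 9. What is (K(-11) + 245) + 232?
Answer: 490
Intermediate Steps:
K(a) = 13 (K(a) = 4 - (-1)*9 = 4 - 1*(-9) = 4 + 9 = 13)
(K(-11) + 245) + 232 = (13 + 245) + 232 = 258 + 232 = 490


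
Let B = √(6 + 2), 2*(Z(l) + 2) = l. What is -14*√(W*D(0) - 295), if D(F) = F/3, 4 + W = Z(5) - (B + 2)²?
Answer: -14*I*√295 ≈ -240.46*I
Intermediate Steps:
Z(l) = -2 + l/2
B = 2*√2 (B = √8 = 2*√2 ≈ 2.8284)
W = -7/2 - (2 + 2*√2)² (W = -4 + ((-2 + (½)*5) - (2*√2 + 2)²) = -4 + ((-2 + 5/2) - (2 + 2*√2)²) = -4 + (½ - (2 + 2*√2)²) = -7/2 - (2 + 2*√2)² ≈ -26.814)
D(F) = F/3 (D(F) = F*(⅓) = F/3)
-14*√(W*D(0) - 295) = -14*√((-31/2 - 8*√2)*((⅓)*0) - 295) = -14*√((-31/2 - 8*√2)*0 - 295) = -14*√(0 - 295) = -14*I*√295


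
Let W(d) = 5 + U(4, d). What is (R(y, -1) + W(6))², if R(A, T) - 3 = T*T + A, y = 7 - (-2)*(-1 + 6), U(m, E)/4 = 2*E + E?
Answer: 9604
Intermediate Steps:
U(m, E) = 12*E (U(m, E) = 4*(2*E + E) = 4*(3*E) = 12*E)
W(d) = 5 + 12*d
y = 17 (y = 7 - (-2)*5 = 7 - 1*(-10) = 7 + 10 = 17)
R(A, T) = 3 + A + T² (R(A, T) = 3 + (T*T + A) = 3 + (T² + A) = 3 + (A + T²) = 3 + A + T²)
(R(y, -1) + W(6))² = ((3 + 17 + (-1)²) + (5 + 12*6))² = ((3 + 17 + 1) + (5 + 72))² = (21 + 77)² = 98² = 9604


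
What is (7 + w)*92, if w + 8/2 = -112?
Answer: -10028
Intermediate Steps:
w = -116 (w = -4 - 112 = -116)
(7 + w)*92 = (7 - 116)*92 = -109*92 = -10028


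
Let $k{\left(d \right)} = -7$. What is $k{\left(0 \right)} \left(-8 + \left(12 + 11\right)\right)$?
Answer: $-105$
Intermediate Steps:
$k{\left(0 \right)} \left(-8 + \left(12 + 11\right)\right) = - 7 \left(-8 + \left(12 + 11\right)\right) = - 7 \left(-8 + 23\right) = \left(-7\right) 15 = -105$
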